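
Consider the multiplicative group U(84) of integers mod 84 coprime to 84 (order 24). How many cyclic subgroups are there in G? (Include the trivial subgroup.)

16

Each element a generates a cyclic subgroup ⟨a⟩; distinct elements may generate the same one (a cyclic group of order d has φ(d) generators).
Cyclic subgroups by order — order 1: 1; order 2: 7; order 3: 1; order 6: 7.
Total: 16.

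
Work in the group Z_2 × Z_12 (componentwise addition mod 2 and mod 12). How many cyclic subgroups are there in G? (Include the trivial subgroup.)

Each element a generates a cyclic subgroup ⟨a⟩; distinct elements may generate the same one (a cyclic group of order d has φ(d) generators).
Cyclic subgroups by order — order 1: 1; order 2: 3; order 3: 1; order 4: 2; order 6: 3; order 12: 2.
Total: 12.

12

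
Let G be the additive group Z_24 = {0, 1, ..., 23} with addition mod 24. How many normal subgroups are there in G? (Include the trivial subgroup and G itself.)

G is abelian, so every subgroup is normal.
G has 8 subgroups in total, hence 8 normal subgroups.

8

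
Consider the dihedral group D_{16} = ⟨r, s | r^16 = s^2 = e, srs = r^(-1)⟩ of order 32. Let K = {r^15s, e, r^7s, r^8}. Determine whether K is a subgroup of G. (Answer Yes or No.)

Yes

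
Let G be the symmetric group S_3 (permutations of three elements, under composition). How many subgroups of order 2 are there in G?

|G| = 6 and 2 | 6, so subgroups of order 2 are possible by Lagrange.
The subgroups of order 2 are: {e, (1 2)}; {e, (1 3)}; {e, (2 3)}.
So G has 3 subgroups of order 2.

3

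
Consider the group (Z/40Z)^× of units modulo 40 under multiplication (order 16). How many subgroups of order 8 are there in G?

7

|G| = 16 and 8 | 16, so subgroups of order 8 are possible by Lagrange.
The subgroups of order 8 are: {1, 7, 9, 11, 13, 19, 23, 37}; {1, 3, 9, 11, 17, 19, 27, 33}; {1, 9, 11, 19, 21, 29, 31, 39}; {1, 9, 13, 17, 21, 29, 33, 37}; … (7 in all).
So G has 7 subgroups of order 8.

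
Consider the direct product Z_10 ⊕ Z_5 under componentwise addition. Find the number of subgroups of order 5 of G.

6

|G| = 50 and 5 | 50, so subgroups of order 5 are possible by Lagrange.
The subgroups of order 5 are: {(0,0), (0,1), (0,2), (0,3), (0,4)}; {(0,0), (2,0), (4,0), (6,0), (8,0)}; {(0,0), (2,1), (4,2), (6,3), (8,4)}; {(0,0), (2,2), (4,4), (6,1), (8,3)}; … (6 in all).
So G has 6 subgroups of order 5.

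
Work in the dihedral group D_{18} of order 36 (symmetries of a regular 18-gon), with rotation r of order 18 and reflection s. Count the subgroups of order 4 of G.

9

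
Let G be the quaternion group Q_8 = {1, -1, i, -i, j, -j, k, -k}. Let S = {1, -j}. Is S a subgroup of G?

-j ∈ S but its inverse j ∉ S, so S is not a subgroup.

No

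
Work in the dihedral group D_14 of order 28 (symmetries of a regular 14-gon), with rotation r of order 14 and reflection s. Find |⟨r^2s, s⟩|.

|⟨r^2s⟩| = 2 and |⟨s⟩| = 2, so |H| is a multiple of lcm(2, 2) = 2 and divides |G| = 28.
Closing under the operation: H = {e, r^2, r^4, r^6, r^8, r^10, r^12, s, r^2s, r^4s, r^6s, r^8s, r^10s, r^12s}, so |H| = 14.

14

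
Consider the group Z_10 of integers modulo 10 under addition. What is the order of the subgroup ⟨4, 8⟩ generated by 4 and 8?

5

|⟨4⟩| = 5 and |⟨8⟩| = 5, so |H| is a multiple of lcm(5, 5) = 5 and divides |G| = 10.
Closing under the operation: H = {0, 2, 4, 6, 8}, so |H| = 5.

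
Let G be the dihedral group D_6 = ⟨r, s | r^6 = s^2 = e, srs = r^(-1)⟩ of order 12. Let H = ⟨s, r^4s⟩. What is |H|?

|⟨s⟩| = 2 and |⟨r^4s⟩| = 2, so |H| is a multiple of lcm(2, 2) = 2 and divides |G| = 12.
Closing under the operation: H = {e, r^2, r^4, s, r^2s, r^4s}, so |H| = 6.

6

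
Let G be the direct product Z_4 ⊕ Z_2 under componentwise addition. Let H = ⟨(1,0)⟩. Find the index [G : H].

|⟨(1,0)⟩| = 4 and |G| = 8.
By Lagrange, [G : H] = |G|/|H| = 8/4 = 2.

2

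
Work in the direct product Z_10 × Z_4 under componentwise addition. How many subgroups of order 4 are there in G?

3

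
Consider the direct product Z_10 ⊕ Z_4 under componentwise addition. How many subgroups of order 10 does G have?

|G| = 40 and 10 | 40, so subgroups of order 10 are possible by Lagrange.
The subgroups of order 10 are: {(0,0), (0,2), (2,0), (2,2), (4,0), (4,2), (6,0), (6,2), (8,0), (8,2)}; {(0,0), (1,0), (2,0), (3,0), (4,0), (5,0), (6,0), (7,0), (8,0), (9,0)}; {(0,0), (1,2), (2,0), (3,2), (4,0), (5,2), (6,0), (7,2), (8,0), (9,2)}.
So G has 3 subgroups of order 10.

3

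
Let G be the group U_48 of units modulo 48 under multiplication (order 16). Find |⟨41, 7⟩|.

4

|⟨41⟩| = 2 and |⟨7⟩| = 2, so |H| is a multiple of lcm(2, 2) = 2 and divides |G| = 16.
Closing under the operation: H = {1, 7, 41, 47}, so |H| = 4.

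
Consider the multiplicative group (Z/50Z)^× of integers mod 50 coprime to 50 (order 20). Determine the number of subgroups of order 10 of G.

|G| = 20 and 10 | 20, so subgroups of order 10 are possible by Lagrange.
The subgroups of order 10 are: {1, 9, 11, 19, 21, 29, 31, 39, 41, 49}.
So G has 1 subgroup of order 10.

1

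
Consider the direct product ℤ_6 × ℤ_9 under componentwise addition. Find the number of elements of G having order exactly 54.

0

An element (a,b) has order lcm(ord(a), ord(b)); count pairs with lcm equal to 54.
Enumerating gives 0 such elements.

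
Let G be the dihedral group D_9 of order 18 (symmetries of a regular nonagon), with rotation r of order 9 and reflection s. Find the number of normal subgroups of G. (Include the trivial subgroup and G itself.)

4

G has 16 subgroups. Checking conjugation-invariance by order — order 1: 1/1 normal; order 2: 0/9 normal; order 3: 1/1 normal; order 6: 0/3 normal; order 9: 1/1 normal; order 18: 1/1 normal.
Total normal subgroups: 4.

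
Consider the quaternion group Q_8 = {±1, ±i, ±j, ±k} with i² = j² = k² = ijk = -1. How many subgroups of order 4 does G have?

3

|G| = 8 and 4 | 8, so subgroups of order 4 are possible by Lagrange.
The subgroups of order 4 are: {1, -1, i, -i}; {1, -1, j, -j}; {1, -1, k, -k}.
So G has 3 subgroups of order 4.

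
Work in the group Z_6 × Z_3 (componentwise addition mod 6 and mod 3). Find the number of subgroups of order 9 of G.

|G| = 18 and 9 | 18, so subgroups of order 9 are possible by Lagrange.
The subgroups of order 9 are: {(0,0), (0,1), (0,2), (2,0), (2,1), (2,2), (4,0), (4,1), (4,2)}.
So G has 1 subgroup of order 9.

1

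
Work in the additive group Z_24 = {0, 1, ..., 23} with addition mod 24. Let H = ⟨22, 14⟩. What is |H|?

|⟨22⟩| = 12 and |⟨14⟩| = 12, so |H| is a multiple of lcm(12, 12) = 12 and divides |G| = 24.
Closing under the operation: H = {0, 2, 4, 6, 8, 10, 12, 14, 16, 18, 20, 22}, so |H| = 12.

12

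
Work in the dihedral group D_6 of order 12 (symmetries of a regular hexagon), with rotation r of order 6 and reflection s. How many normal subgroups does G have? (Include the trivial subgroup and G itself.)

7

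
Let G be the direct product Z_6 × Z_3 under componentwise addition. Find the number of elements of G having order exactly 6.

An element (a,b) has order lcm(ord(a), ord(b)); count pairs with lcm equal to 6.
Enumerating gives 8 such elements.

8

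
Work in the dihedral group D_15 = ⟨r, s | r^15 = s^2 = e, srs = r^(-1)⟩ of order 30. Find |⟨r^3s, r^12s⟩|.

|⟨r^3s⟩| = 2 and |⟨r^12s⟩| = 2, so |H| is a multiple of lcm(2, 2) = 2 and divides |G| = 30.
Closing under the operation: H = {e, r^3, r^6, r^9, r^12, s, r^3s, r^6s, r^9s, r^12s}, so |H| = 10.

10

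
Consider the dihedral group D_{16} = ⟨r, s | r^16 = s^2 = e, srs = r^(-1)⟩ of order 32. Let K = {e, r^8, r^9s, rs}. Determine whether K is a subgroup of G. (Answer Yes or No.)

Yes

|K| = 4 divides |G| = 32, consistent with Lagrange.
K contains the identity, every element's inverse is in K, and K is closed under ·: it is a subgroup.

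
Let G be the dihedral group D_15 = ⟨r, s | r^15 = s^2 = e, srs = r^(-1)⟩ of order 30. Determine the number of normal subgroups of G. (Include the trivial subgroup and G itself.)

5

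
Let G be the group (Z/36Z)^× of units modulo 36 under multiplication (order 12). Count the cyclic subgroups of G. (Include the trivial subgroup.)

Group the elements of G by the cyclic subgroup they generate; each cyclic subgroup of order d accounts for φ(d) elements.
Cyclic subgroups by order — order 1: 1; order 2: 3; order 3: 1; order 6: 3.
Total: 8.

8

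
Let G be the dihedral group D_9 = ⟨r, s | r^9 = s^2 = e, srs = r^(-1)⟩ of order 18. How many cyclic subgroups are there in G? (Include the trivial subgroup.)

12

A cyclic subgroup of order d is generated by each of its φ(d) elements of order d, so the cyclic subgroups of order d number (#elements of order d)/φ(d).
Cyclic subgroups by order — order 1: 1; order 2: 9; order 3: 1; order 9: 1.
Total: 12.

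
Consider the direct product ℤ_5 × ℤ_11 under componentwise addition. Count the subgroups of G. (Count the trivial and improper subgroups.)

|G| = 55, so by Lagrange every subgroup order divides 55. Divisors: 1, 5, 11, 55.
Subgroups by order — order 1: 1; order 5: 1; order 11: 1; order 55: 1.
Total: 1 + 1 + 1 + 1 = 4.

4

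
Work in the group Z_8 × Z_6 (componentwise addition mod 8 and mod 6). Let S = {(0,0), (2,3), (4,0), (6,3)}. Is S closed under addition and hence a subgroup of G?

|S| = 4 divides |G| = 48, consistent with Lagrange.
S contains the identity, every element's inverse is in S, and S is closed under +: it is a subgroup.
In fact S = ⟨(2,3)⟩.

Yes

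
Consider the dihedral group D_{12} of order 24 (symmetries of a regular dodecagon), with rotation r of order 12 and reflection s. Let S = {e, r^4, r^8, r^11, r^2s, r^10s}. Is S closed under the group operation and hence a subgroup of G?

No

r^11 ∈ S but its inverse r ∉ S, so S is not a subgroup.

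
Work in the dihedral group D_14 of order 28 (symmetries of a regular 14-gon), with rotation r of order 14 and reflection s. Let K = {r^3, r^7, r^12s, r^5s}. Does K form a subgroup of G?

No

The identity e ∉ K, so K is not a subgroup.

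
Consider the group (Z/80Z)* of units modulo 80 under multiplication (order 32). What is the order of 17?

4

Compute successive powers of 17 mod 80: 17, 49, 33, 1; 17^4 ≡ 1 (mod 80).
So |⟨17⟩| = 4.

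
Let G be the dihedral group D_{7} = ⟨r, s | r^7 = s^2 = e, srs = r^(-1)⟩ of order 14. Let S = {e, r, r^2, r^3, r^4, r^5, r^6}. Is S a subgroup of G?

Yes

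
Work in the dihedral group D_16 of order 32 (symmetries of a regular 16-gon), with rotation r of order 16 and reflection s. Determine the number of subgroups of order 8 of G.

|G| = 32 and 8 | 32, so subgroups of order 8 are possible by Lagrange.
The subgroups of order 8 are: {e, r^2, r^4, r^6, r^8, r^10, r^12, r^14}; {e, r^4, r^8, r^12, r^2s, r^6s, r^10s, r^14s}; {e, r^4, r^8, r^12, r^3s, r^7s, r^11s, r^15s}; {e, r^4, r^8, r^12, s, r^4s, r^8s, r^12s}; … (5 in all).
So G has 5 subgroups of order 8.

5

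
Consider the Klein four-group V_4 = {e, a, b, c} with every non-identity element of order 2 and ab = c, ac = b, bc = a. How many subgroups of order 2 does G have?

3

|G| = 4 and 2 | 4, so subgroups of order 2 are possible by Lagrange.
The subgroups of order 2 are: {e, a}; {e, b}; {e, c}.
So G has 3 subgroups of order 2.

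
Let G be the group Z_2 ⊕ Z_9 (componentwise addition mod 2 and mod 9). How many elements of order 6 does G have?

2

An element (a,b) has order lcm(ord(a), ord(b)); count pairs with lcm equal to 6.
Enumerating gives 2 such elements.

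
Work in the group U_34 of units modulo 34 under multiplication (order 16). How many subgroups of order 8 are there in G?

1

|G| = 16 and 8 | 16, so subgroups of order 8 are possible by Lagrange.
The subgroups of order 8 are: {1, 9, 13, 15, 19, 21, 25, 33}.
So G has 1 subgroup of order 8.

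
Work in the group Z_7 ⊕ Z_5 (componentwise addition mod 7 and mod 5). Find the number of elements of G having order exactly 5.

4

An element (a,b) has order lcm(ord(a), ord(b)); count pairs with lcm equal to 5.
Enumerating gives 4 such elements.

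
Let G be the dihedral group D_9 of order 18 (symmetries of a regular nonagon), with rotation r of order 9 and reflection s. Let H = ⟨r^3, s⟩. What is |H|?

|⟨r^3⟩| = 3 and |⟨s⟩| = 2, so |H| is a multiple of lcm(3, 2) = 6 and divides |G| = 18.
Closing under the operation: H = {e, r^3, r^6, s, r^3s, r^6s}, so |H| = 6.

6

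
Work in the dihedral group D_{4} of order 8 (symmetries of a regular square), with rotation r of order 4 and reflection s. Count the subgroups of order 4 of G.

3

|G| = 8 and 4 | 8, so subgroups of order 4 are possible by Lagrange.
The subgroups of order 4 are: {e, r, r^2, r^3}; {e, r^2, s, r^2s}; {e, r^2, rs, r^3s}.
So G has 3 subgroups of order 4.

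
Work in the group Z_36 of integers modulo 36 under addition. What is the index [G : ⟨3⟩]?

3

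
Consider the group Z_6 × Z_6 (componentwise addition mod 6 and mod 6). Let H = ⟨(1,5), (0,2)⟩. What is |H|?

18

|⟨(1,5)⟩| = 6 and |⟨(0,2)⟩| = 3, so |H| is a multiple of lcm(6, 3) = 6 and divides |G| = 36.
Closing under the operation: H = {(0,0), (0,2), (0,4), (1,1), (1,3), (1,5), (2,0), (2,2), (2,4), (3,1), (3,3), (3,5), (4,0), (4,2), (4,4), (5,1), (5,3), (5,5)}, so |H| = 18.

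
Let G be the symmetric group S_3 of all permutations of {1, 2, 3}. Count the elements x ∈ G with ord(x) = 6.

0

No element of G has order 6 (even though 6 | 6).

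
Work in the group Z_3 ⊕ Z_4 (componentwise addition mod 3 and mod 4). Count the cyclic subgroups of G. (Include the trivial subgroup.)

Each element a generates a cyclic subgroup ⟨a⟩; distinct elements may generate the same one (a cyclic group of order d has φ(d) generators).
Cyclic subgroups by order — order 1: 1; order 2: 1; order 3: 1; order 4: 1; order 6: 1; order 12: 1.
Total: 6.

6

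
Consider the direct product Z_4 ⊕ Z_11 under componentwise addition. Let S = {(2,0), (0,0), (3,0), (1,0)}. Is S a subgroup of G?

|S| = 4 divides |G| = 44, consistent with Lagrange.
S contains the identity, every element's inverse is in S, and S is closed under +: it is a subgroup.
In fact S = ⟨(1,0)⟩.

Yes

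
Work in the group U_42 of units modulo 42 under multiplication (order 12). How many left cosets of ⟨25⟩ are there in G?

4

|⟨25⟩| = 3 and |G| = 12.
By Lagrange, [G : H] = |G|/|H| = 12/3 = 4.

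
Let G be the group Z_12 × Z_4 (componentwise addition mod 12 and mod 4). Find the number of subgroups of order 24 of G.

3

|G| = 48 and 24 | 48, so subgroups of order 24 are possible by Lagrange.
The subgroups of order 24 are: {(0,0), (0,1), (0,2), (0,3), (2,0), (2,1), (2,2), (2,3), (4,0), (4,1), (4,2), (4,3), (6,0), (6,1), (6,2), (6,3), (8,0), (8,1), (8,2), (8,3), (10,0), (10,1), (10,2), (10,3)}; {(0,0), (0,2), (1,0), (1,2), (2,0), (2,2), (3,0), (3,2), (4,0), (4,2), (5,0), (5,2), (6,0), (6,2), (7,0), (7,2), (8,0), (8,2), (9,0), (9,2), (10,0), (10,2), (11,0), (11,2)}; {(0,0), (0,2), (1,1), (1,3), (2,0), (2,2), (3,1), (3,3), (4,0), (4,2), (5,1), (5,3), (6,0), (6,2), (7,1), (7,3), (8,0), (8,2), (9,1), (9,3), (10,0), (10,2), (11,1), (11,3)}.
So G has 3 subgroups of order 24.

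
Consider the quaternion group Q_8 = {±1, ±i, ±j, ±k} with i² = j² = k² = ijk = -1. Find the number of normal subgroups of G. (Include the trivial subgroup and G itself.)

G has 6 subgroups. Checking conjugation-invariance by order — order 1: 1/1 normal; order 2: 1/1 normal; order 4: 3/3 normal; order 8: 1/1 normal.
Total normal subgroups: 6.

6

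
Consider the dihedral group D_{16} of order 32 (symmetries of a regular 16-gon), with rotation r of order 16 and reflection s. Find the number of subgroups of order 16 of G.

3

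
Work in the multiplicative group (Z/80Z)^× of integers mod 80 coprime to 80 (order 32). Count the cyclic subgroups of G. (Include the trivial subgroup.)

Each element a generates a cyclic subgroup ⟨a⟩; distinct elements may generate the same one (a cyclic group of order d has φ(d) generators).
Cyclic subgroups by order — order 1: 1; order 2: 7; order 4: 12.
Total: 20.

20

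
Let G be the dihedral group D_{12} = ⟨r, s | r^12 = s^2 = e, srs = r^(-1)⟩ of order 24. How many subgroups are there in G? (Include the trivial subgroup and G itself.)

|G| = 24, so by Lagrange every subgroup order divides 24. Divisors: 1, 2, 3, 4, 6, 8, 12, 24.
Subgroups by order — order 1: 1; order 2: 13; order 3: 1; order 4: 7; order 6: 5; order 8: 3; order 12: 3; order 24: 1.
Total: 1 + 13 + 1 + 7 + 5 + 3 + 3 + 1 = 34.

34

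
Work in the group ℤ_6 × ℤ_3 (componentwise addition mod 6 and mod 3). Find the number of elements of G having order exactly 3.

8

An element (a,b) has order lcm(ord(a), ord(b)); count pairs with lcm equal to 3.
Enumerating gives 8 such elements.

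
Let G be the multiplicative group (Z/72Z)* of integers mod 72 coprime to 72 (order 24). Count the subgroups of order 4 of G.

7

|G| = 24 and 4 | 24, so subgroups of order 4 are possible by Lagrange.
The subgroups of order 4 are: {1, 17, 19, 35}; {1, 17, 37, 53}; {1, 17, 55, 71}; {1, 19, 37, 55}; … (7 in all).
So G has 7 subgroups of order 4.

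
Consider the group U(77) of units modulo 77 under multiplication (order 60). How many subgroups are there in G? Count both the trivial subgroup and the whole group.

|G| = 60, so by Lagrange every subgroup order divides 60. Divisors: 1, 2, 3, 4, 5, 6, 10, 12, 15, 20, 30, 60.
Subgroups by order — order 1: 1; order 2: 3; order 3: 1; order 4: 1; order 5: 1; order 6: 3; order 10: 3; order 12: 1; order 15: 1; order 20: 1; order 30: 3; order 60: 1.
Total: 1 + 3 + 1 + 1 + 1 + 3 + 3 + 1 + 1 + 1 + 3 + 1 = 20.

20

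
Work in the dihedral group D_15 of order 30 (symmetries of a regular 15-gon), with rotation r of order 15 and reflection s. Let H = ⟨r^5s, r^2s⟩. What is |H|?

|⟨r^5s⟩| = 2 and |⟨r^2s⟩| = 2, so |H| is a multiple of lcm(2, 2) = 2 and divides |G| = 30.
Closing under the operation: H = {e, r^3, r^6, r^9, r^12, r^2s, r^5s, r^8s, r^11s, r^14s}, so |H| = 10.

10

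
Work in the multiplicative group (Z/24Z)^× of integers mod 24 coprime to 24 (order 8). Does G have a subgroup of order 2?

Yes

2 | 8. A subgroup of order 2 is {1, 11}.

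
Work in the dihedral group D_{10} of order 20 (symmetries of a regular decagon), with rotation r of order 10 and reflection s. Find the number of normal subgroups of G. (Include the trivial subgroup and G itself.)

G has 22 subgroups. Checking conjugation-invariance by order — order 1: 1/1 normal; order 2: 1/11 normal; order 4: 0/5 normal; order 5: 1/1 normal; order 10: 3/3 normal; order 20: 1/1 normal.
Total normal subgroups: 7.

7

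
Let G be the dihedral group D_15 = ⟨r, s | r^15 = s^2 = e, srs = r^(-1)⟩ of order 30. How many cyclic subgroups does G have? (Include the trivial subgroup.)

19

Each element a generates a cyclic subgroup ⟨a⟩; distinct elements may generate the same one (a cyclic group of order d has φ(d) generators).
Cyclic subgroups by order — order 1: 1; order 2: 15; order 3: 1; order 5: 1; order 15: 1.
Total: 19.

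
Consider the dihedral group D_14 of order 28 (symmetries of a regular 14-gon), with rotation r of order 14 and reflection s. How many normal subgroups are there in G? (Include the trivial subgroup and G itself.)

7

G has 28 subgroups. Checking conjugation-invariance by order — order 1: 1/1 normal; order 2: 1/15 normal; order 4: 0/7 normal; order 7: 1/1 normal; order 14: 3/3 normal; order 28: 1/1 normal.
Total normal subgroups: 7.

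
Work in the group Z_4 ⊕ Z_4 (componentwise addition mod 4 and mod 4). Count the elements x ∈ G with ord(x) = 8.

An element (a,b) has order lcm(ord(a), ord(b)); count pairs with lcm equal to 8.
Enumerating gives 0 such elements.

0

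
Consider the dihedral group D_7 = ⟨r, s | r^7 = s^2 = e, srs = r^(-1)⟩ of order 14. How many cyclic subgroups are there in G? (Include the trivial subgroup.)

9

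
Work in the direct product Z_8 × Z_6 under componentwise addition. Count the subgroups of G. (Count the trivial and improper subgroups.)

22

|G| = 48, so by Lagrange every subgroup order divides 48. Divisors: 1, 2, 3, 4, 6, 8, 12, 16, 24, 48.
Subgroups by order — order 1: 1; order 2: 3; order 3: 1; order 4: 3; order 6: 3; order 8: 3; order 12: 3; order 16: 1; order 24: 3; order 48: 1.
Total: 1 + 3 + 1 + 3 + 3 + 3 + 3 + 1 + 3 + 1 = 22.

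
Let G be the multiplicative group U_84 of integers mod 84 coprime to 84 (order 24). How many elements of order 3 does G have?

The elements of order 3 are: 25, 37.
That's 2.

2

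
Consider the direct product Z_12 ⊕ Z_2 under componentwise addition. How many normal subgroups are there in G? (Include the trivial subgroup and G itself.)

G is abelian, so every subgroup is normal.
G has 16 subgroups in total, hence 16 normal subgroups.

16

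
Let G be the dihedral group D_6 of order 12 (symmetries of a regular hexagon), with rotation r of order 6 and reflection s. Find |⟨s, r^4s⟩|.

|⟨s⟩| = 2 and |⟨r^4s⟩| = 2, so |H| is a multiple of lcm(2, 2) = 2 and divides |G| = 12.
Closing under the operation: H = {e, r^2, r^4, s, r^2s, r^4s}, so |H| = 6.

6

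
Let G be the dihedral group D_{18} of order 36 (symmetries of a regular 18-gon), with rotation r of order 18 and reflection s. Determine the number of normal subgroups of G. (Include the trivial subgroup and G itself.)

G has 45 subgroups. Checking conjugation-invariance by order — order 1: 1/1 normal; order 2: 1/19 normal; order 3: 1/1 normal; order 4: 0/9 normal; order 6: 1/7 normal; order 9: 1/1 normal; order 12: 0/3 normal; order 18: 3/3 normal; order 36: 1/1 normal.
Total normal subgroups: 9.

9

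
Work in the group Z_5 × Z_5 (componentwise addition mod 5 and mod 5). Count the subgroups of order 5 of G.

|G| = 25 and 5 | 25, so subgroups of order 5 are possible by Lagrange.
The subgroups of order 5 are: {(0,0), (0,1), (0,2), (0,3), (0,4)}; {(0,0), (1,0), (2,0), (3,0), (4,0)}; {(0,0), (1,1), (2,2), (3,3), (4,4)}; {(0,0), (1,2), (2,4), (3,1), (4,3)}; … (6 in all).
So G has 6 subgroups of order 5.

6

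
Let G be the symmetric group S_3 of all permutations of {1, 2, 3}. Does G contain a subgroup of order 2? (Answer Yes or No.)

Yes

2 | 6. A subgroup of order 2 is {e, (1 2)}.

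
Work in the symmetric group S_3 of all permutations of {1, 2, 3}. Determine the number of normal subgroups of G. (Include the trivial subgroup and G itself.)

G has 6 subgroups. Checking conjugation-invariance by order — order 1: 1/1 normal; order 2: 0/3 normal; order 3: 1/1 normal; order 6: 1/1 normal.
Total normal subgroups: 3.

3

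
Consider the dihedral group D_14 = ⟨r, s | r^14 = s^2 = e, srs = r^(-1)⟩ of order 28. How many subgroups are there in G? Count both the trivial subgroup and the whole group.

|G| = 28, so by Lagrange every subgroup order divides 28. Divisors: 1, 2, 4, 7, 14, 28.
Subgroups by order — order 1: 1; order 2: 15; order 4: 7; order 7: 1; order 14: 3; order 28: 1.
Total: 1 + 15 + 7 + 1 + 3 + 1 = 28.

28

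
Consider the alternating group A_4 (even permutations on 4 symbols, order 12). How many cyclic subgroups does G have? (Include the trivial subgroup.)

Group the elements of G by the cyclic subgroup they generate; each cyclic subgroup of order d accounts for φ(d) elements.
Cyclic subgroups by order — order 1: 1; order 2: 3; order 3: 4.
Total: 8.

8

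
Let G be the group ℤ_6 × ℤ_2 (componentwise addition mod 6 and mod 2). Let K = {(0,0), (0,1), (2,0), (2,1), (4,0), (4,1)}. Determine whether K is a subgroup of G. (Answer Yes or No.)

|K| = 6 divides |G| = 12, consistent with Lagrange.
K contains the identity, every element's inverse is in K, and K is closed under +: it is a subgroup.
In fact K = ⟨(2,1)⟩.

Yes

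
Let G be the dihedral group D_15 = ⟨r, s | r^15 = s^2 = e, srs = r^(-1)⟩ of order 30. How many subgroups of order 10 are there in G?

|G| = 30 and 10 | 30, so subgroups of order 10 are possible by Lagrange.
The subgroups of order 10 are: {e, r^3, r^6, r^9, r^12, rs, r^4s, r^7s, r^10s, r^13s}; {e, r^3, r^6, r^9, r^12, r^2s, r^5s, r^8s, r^11s, r^14s}; {e, r^3, r^6, r^9, r^12, s, r^3s, r^6s, r^9s, r^12s}.
So G has 3 subgroups of order 10.

3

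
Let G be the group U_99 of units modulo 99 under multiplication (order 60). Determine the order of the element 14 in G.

Compute successive powers of 14 mod 99: 14, 97, 71, 4, 56, 91, 86, 16, …; 14^30 ≡ 1 (mod 99).
So |⟨14⟩| = 30.

30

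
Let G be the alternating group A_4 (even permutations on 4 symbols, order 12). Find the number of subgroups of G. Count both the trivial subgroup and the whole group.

10

|G| = 12, so by Lagrange every subgroup order divides 12. Divisors: 1, 2, 3, 4, 6, 12.
Subgroups by order — order 1: 1; order 2: 3; order 3: 4; order 4: 1; order 6: 0; order 12: 1.
Total: 1 + 3 + 4 + 1 + 0 + 1 = 10.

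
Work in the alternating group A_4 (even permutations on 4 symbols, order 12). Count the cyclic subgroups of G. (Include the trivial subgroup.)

8

A cyclic subgroup of order d is generated by each of its φ(d) elements of order d, so the cyclic subgroups of order d number (#elements of order d)/φ(d).
Cyclic subgroups by order — order 1: 1; order 2: 3; order 3: 4.
Total: 8.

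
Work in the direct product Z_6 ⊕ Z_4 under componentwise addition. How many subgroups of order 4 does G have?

|G| = 24 and 4 | 24, so subgroups of order 4 are possible by Lagrange.
The subgroups of order 4 are: {(0,0), (0,1), (0,2), (0,3)}; {(0,0), (0,2), (3,0), (3,2)}; {(0,0), (0,2), (3,1), (3,3)}.
So G has 3 subgroups of order 4.

3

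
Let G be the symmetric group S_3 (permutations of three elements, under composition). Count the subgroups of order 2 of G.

|G| = 6 and 2 | 6, so subgroups of order 2 are possible by Lagrange.
The subgroups of order 2 are: {e, (1 2)}; {e, (1 3)}; {e, (2 3)}.
So G has 3 subgroups of order 2.

3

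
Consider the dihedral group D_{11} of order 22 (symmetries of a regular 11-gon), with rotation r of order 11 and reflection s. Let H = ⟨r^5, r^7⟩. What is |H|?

11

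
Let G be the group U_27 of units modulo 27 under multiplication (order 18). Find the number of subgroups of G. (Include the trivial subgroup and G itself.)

6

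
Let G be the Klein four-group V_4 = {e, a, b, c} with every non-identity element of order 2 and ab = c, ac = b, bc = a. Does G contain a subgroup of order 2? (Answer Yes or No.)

2 | 4. A subgroup of order 2 is {e, a}.

Yes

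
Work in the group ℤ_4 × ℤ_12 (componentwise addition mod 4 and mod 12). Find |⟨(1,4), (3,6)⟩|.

24

|⟨(1,4)⟩| = 12 and |⟨(3,6)⟩| = 4, so |H| is a multiple of lcm(12, 4) = 12 and divides |G| = 48.
Closing under the operation: H = {(0,0), (0,2), (0,4), (0,6), (0,8), (0,10), (1,0), (1,2), (1,4), (1,6), (1,8), (1,10), (2,0), (2,2), (2,4), (2,6), (2,8), (2,10), (3,0), (3,2), (3,4), (3,6), (3,8), (3,10)}, so |H| = 24.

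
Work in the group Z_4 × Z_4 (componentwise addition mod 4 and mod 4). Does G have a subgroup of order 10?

10 does not divide |G| = 16, so by Lagrange no subgroup of order 10 exists.

No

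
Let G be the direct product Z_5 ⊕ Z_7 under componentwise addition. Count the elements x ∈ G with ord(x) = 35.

An element (a,b) has order lcm(ord(a), ord(b)); count pairs with lcm equal to 35.
Enumerating gives 24 such elements.

24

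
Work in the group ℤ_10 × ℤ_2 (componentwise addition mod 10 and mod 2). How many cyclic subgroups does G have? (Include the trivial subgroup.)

8

Each element a generates a cyclic subgroup ⟨a⟩; distinct elements may generate the same one (a cyclic group of order d has φ(d) generators).
Cyclic subgroups by order — order 1: 1; order 2: 3; order 5: 1; order 10: 3.
Total: 8.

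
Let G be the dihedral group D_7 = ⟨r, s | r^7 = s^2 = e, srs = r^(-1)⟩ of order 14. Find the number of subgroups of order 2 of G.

7

|G| = 14 and 2 | 14, so subgroups of order 2 are possible by Lagrange.
The subgroups of order 2 are: {e, r^2s}; {e, r^3s}; {e, r^4s}; {e, r^5s}; … (7 in all).
So G has 7 subgroups of order 2.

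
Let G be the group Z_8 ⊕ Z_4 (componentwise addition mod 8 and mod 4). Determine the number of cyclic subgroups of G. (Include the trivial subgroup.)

A cyclic subgroup of order d is generated by each of its φ(d) elements of order d, so the cyclic subgroups of order d number (#elements of order d)/φ(d).
Cyclic subgroups by order — order 1: 1; order 2: 3; order 4: 6; order 8: 4.
Total: 14.

14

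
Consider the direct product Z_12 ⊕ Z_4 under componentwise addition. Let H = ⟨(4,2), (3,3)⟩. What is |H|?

|⟨(4,2)⟩| = 6 and |⟨(3,3)⟩| = 4, so |H| is a multiple of lcm(6, 4) = 12 and divides |G| = 48.
Closing under the operation: H = {(0,0), (0,2), (1,1), (1,3), (2,0), (2,2), (3,1), (3,3), (4,0), (4,2), (5,1), (5,3), (6,0), (6,2), (7,1), (7,3), (8,0), (8,2), (9,1), (9,3), (10,0), (10,2), (11,1), (11,3)}, so |H| = 24.

24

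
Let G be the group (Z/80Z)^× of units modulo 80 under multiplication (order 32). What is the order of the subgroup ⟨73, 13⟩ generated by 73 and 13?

16

|⟨73⟩| = 4 and |⟨13⟩| = 4, so |H| is a multiple of lcm(4, 4) = 4 and divides |G| = 32.
Closing under the operation: H = {1, 9, 13, 17, 21, 29, 33, 37, 41, 49, 53, 57, 61, 69, 73, 77}, so |H| = 16.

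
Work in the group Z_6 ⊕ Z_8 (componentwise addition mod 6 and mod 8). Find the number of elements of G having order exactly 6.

6

An element (a,b) has order lcm(ord(a), ord(b)); count pairs with lcm equal to 6.
Enumerating gives 6 such elements.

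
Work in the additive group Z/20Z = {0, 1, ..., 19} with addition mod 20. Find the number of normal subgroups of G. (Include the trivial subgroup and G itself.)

6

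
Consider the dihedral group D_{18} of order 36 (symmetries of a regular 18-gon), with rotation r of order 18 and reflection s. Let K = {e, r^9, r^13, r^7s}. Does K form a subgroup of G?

r^13 ∈ K but its inverse r^5 ∉ K, so K is not a subgroup.

No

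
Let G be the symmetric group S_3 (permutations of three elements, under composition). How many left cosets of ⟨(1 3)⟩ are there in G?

|⟨(1 3)⟩| = 2 and |G| = 6.
By Lagrange, [G : H] = |G|/|H| = 6/2 = 3.

3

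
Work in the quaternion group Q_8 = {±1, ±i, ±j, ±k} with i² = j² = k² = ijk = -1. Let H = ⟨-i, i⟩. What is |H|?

4

|⟨-i⟩| = 4 and |⟨i⟩| = 4, so |H| is a multiple of lcm(4, 4) = 4 and divides |G| = 8.
Closing under the operation: H = {1, -1, i, -i}, so |H| = 4.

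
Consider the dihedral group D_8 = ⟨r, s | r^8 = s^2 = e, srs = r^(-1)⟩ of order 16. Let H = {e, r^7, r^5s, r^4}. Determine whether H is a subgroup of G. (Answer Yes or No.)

No

r^7 ∈ H but its inverse r ∉ H, so H is not a subgroup.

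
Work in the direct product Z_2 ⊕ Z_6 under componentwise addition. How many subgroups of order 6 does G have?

|G| = 12 and 6 | 12, so subgroups of order 6 are possible by Lagrange.
The subgroups of order 6 are: {(0,0), (0,1), (0,2), (0,3), (0,4), (0,5)}; {(0,0), (0,2), (0,4), (1,0), (1,2), (1,4)}; {(0,0), (0,2), (0,4), (1,1), (1,3), (1,5)}.
So G has 3 subgroups of order 6.

3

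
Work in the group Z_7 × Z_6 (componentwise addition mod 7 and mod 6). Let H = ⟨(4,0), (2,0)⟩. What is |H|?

7

|⟨(4,0)⟩| = 7 and |⟨(2,0)⟩| = 7, so |H| is a multiple of lcm(7, 7) = 7 and divides |G| = 42.
Closing under the operation: H = {(0,0), (1,0), (2,0), (3,0), (4,0), (5,0), (6,0)}, so |H| = 7.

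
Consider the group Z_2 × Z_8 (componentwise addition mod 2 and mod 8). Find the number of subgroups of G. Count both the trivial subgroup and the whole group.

11

|G| = 16, so by Lagrange every subgroup order divides 16. Divisors: 1, 2, 4, 8, 16.
Subgroups by order — order 1: 1; order 2: 3; order 4: 3; order 8: 3; order 16: 1.
Total: 1 + 3 + 3 + 3 + 1 = 11.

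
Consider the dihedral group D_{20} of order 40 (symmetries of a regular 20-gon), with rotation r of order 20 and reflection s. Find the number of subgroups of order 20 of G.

|G| = 40 and 20 | 40, so subgroups of order 20 are possible by Lagrange.
The subgroups of order 20 are: {e, r, r^2, r^3, r^4, r^5, r^6, r^7, r^8, r^9, r^10, r^11, r^12, r^13, r^14, r^15, r^16, r^17, r^18, r^19}; {e, r^2, r^4, r^6, r^8, r^10, r^12, r^14, r^16, r^18, s, r^2s, r^4s, r^6s, r^8s, r^10s, r^12s, r^14s, r^16s, r^18s}; {e, r^2, r^4, r^6, r^8, r^10, r^12, r^14, r^16, r^18, rs, r^3s, r^5s, r^7s, r^9s, r^11s, r^13s, r^15s, r^17s, r^19s}.
So G has 3 subgroups of order 20.

3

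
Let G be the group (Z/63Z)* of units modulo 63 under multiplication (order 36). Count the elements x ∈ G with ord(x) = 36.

0

No element of G has order 36 (even though 36 | 36).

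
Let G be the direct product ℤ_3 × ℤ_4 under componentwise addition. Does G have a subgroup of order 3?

3 | 12. A subgroup of order 3 is {(0,0), (1,0), (2,0)}.

Yes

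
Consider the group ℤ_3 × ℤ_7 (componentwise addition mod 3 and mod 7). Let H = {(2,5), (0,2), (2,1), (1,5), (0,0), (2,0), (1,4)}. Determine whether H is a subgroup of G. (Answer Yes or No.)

(0,2) ∈ H but its inverse (0,5) ∉ H, so H is not a subgroup.

No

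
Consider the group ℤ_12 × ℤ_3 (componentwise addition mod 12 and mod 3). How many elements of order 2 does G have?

An element (a,b) has order lcm(ord(a), ord(b)); count pairs with lcm equal to 2.
Enumerating gives 1 such elements.

1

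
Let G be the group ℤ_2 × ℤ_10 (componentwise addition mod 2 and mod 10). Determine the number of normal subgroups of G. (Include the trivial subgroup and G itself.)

10

G is abelian, so every subgroup is normal.
G has 10 subgroups in total, hence 10 normal subgroups.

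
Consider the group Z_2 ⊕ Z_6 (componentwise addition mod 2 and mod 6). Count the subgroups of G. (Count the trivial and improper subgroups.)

|G| = 12, so by Lagrange every subgroup order divides 12. Divisors: 1, 2, 3, 4, 6, 12.
Subgroups by order — order 1: 1; order 2: 3; order 3: 1; order 4: 1; order 6: 3; order 12: 1.
Total: 1 + 3 + 1 + 1 + 3 + 1 = 10.

10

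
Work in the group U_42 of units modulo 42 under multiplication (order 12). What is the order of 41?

2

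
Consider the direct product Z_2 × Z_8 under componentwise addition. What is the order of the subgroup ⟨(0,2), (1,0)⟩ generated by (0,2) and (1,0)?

8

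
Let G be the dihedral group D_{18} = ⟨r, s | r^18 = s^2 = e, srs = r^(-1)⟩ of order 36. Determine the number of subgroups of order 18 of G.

|G| = 36 and 18 | 36, so subgroups of order 18 are possible by Lagrange.
The subgroups of order 18 are: {e, r, r^2, r^3, r^4, r^5, r^6, r^7, r^8, r^9, r^10, r^11, r^12, r^13, r^14, r^15, r^16, r^17}; {e, r^2, r^4, r^6, r^8, r^10, r^12, r^14, r^16, s, r^2s, r^4s, r^6s, r^8s, r^10s, r^12s, r^14s, r^16s}; {e, r^2, r^4, r^6, r^8, r^10, r^12, r^14, r^16, rs, r^3s, r^5s, r^7s, r^9s, r^11s, r^13s, r^15s, r^17s}.
So G has 3 subgroups of order 18.

3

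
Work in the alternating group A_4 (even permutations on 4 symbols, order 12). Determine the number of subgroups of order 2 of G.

|G| = 12 and 2 | 12, so subgroups of order 2 are possible by Lagrange.
The subgroups of order 2 are: {e, (1 2)(3 4)}; {e, (1 3)(2 4)}; {e, (1 4)(2 3)}.
So G has 3 subgroups of order 2.

3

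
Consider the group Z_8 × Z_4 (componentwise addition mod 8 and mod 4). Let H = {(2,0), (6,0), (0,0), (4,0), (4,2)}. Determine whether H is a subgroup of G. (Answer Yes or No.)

No

|H| = 5 does not divide |G| = 32, so by Lagrange H is not a subgroup.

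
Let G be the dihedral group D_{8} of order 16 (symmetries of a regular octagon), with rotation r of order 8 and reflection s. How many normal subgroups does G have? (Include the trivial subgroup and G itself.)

7

G has 19 subgroups. Checking conjugation-invariance by order — order 1: 1/1 normal; order 2: 1/9 normal; order 4: 1/5 normal; order 8: 3/3 normal; order 16: 1/1 normal.
Total normal subgroups: 7.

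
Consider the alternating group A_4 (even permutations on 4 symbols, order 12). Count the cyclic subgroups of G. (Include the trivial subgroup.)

8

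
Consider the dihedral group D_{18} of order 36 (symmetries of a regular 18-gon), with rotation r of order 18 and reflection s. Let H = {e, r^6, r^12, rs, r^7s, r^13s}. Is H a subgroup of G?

|H| = 6 divides |G| = 36, consistent with Lagrange.
H contains the identity, every element's inverse is in H, and H is closed under ·: it is a subgroup.

Yes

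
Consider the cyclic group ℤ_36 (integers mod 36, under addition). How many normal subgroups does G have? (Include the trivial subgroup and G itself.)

G is abelian, so every subgroup is normal.
G has 9 subgroups in total, hence 9 normal subgroups.

9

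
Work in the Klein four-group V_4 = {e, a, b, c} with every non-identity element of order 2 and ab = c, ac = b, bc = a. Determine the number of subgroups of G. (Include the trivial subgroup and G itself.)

|G| = 4, so by Lagrange every subgroup order divides 4. Divisors: 1, 2, 4.
Subgroups by order — order 1: 1; order 2: 3; order 4: 1.
Total: 1 + 3 + 1 = 5.

5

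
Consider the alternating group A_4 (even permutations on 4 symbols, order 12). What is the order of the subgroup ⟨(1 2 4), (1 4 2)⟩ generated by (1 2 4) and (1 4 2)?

3

|⟨(1 2 4)⟩| = 3 and |⟨(1 4 2)⟩| = 3, so |H| is a multiple of lcm(3, 3) = 3 and divides |G| = 12.
Closing under the operation: H = {e, (1 2 4), (1 4 2)}, so |H| = 3.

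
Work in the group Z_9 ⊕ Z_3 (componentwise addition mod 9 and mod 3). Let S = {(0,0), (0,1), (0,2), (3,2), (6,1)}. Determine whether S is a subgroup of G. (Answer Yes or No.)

No

|S| = 5 does not divide |G| = 27, so by Lagrange S is not a subgroup.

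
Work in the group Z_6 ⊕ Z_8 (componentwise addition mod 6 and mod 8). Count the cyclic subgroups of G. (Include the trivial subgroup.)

16

Group the elements of G by the cyclic subgroup they generate; each cyclic subgroup of order d accounts for φ(d) elements.
Cyclic subgroups by order — order 1: 1; order 2: 3; order 3: 1; order 4: 2; order 6: 3; order 8: 2; order 12: 2; order 24: 2.
Total: 16.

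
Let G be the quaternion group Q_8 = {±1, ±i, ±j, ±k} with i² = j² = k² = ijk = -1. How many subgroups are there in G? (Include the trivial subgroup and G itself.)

6

|G| = 8, so by Lagrange every subgroup order divides 8. Divisors: 1, 2, 4, 8.
Subgroups by order — order 1: 1; order 2: 1; order 4: 3; order 8: 1.
Total: 1 + 1 + 3 + 1 = 6.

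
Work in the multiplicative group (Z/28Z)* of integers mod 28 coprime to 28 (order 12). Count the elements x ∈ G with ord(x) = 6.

6

The elements of order 6 are: 3, 5, 11, 17, 19, 23.
That's 6.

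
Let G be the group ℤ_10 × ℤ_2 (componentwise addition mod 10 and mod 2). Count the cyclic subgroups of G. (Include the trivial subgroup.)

8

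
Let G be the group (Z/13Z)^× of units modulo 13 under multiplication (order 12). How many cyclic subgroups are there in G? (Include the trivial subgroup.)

6

Group the elements of G by the cyclic subgroup they generate; each cyclic subgroup of order d accounts for φ(d) elements.
Cyclic subgroups by order — order 1: 1; order 2: 1; order 3: 1; order 4: 1; order 6: 1; order 12: 1.
Total: 6.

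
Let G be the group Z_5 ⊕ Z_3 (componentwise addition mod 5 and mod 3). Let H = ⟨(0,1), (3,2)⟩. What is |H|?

|⟨(0,1)⟩| = 3 and |⟨(3,2)⟩| = 15, so |H| is a multiple of lcm(3, 15) = 15 and divides |G| = 15.
Closing {(0,1), (3,2)} under the group operation gives all of G, so |H| = 15.

15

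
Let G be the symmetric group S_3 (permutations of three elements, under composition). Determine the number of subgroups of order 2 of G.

|G| = 6 and 2 | 6, so subgroups of order 2 are possible by Lagrange.
The subgroups of order 2 are: {e, (1 2)}; {e, (1 3)}; {e, (2 3)}.
So G has 3 subgroups of order 2.

3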